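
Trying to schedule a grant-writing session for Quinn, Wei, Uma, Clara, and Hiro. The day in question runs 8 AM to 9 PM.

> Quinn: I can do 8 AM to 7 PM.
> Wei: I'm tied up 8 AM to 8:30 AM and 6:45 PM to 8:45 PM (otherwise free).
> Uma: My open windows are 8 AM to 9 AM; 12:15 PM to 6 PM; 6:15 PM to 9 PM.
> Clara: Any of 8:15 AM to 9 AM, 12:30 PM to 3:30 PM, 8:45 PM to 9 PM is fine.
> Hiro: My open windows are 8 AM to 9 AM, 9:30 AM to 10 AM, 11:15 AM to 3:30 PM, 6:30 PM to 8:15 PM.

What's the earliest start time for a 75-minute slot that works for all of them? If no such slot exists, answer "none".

Quinn free: 08:00-19:00.
Wei free: 08:30-18:45, 20:45-21:00 (invert busy blocks within the working day).
Uma free: 08:00-09:00, 12:15-18:00, 18:15-21:00.
Clara free: 08:15-09:00, 12:30-15:30, 20:45-21:00.
Hiro free: 08:00-09:00, 09:30-10:00, 11:15-15:30, 18:30-20:15.
Quinn ∩ Wei: 08:30-18:45.
Quinn ∩ Wei ∩ Uma: 08:30-09:00, 12:15-18:00, 18:15-18:45.
Quinn ∩ Wei ∩ Uma ∩ Clara: 08:30-09:00, 12:30-15:30.
Quinn ∩ Wei ∩ Uma ∩ Clara ∩ Hiro: 08:30-09:00, 12:30-15:30.
So the common availability across everyone is 08:30-09:00, 12:30-15:30.
The first common window of at least 75 minutes is 12:30-15:30, so the earliest start is 12:30.

12:30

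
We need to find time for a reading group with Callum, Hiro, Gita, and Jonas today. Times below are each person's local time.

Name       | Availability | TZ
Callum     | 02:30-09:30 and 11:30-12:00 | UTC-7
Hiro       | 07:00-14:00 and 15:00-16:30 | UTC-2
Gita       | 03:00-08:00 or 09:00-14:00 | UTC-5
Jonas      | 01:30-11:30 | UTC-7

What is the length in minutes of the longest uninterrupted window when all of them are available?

210

Callum in UTC: 09:30-16:30, 18:30-19:00 (add 7h to convert from UTC-7).
Hiro in UTC: 09:00-16:00, 17:00-18:30 (add 2h to convert from UTC-2).
Gita in UTC: 08:00-13:00, 14:00-19:00 (add 5h to convert from UTC-5).
Jonas in UTC: 08:30-18:30 (add 7h to convert from UTC-7).
Callum ∩ Hiro: 09:30-16:00.
Callum ∩ Hiro ∩ Gita: 09:30-13:00, 14:00-16:00.
Callum ∩ Hiro ∩ Gita ∩ Jonas: 09:30-13:00, 14:00-16:00.
So the common availability across everyone is 09:30-13:00, 14:00-16:00.
The longest is 09:30-13:00 at 210 minutes.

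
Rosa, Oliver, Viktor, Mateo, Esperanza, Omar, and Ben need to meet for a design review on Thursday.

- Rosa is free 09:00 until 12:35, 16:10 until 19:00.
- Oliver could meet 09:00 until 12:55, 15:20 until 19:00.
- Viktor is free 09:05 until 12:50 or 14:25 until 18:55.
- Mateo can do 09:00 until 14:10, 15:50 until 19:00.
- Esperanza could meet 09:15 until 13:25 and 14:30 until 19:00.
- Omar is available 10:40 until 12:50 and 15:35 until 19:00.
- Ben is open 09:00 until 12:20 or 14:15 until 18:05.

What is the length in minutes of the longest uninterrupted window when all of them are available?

115

Rosa ∩ Oliver: 09:00-12:35, 16:10-19:00.
Rosa ∩ Oliver ∩ Viktor: 09:05-12:35, 16:10-18:55.
Rosa ∩ Oliver ∩ Viktor ∩ Mateo: 09:05-12:35, 16:10-18:55.
Rosa ∩ Oliver ∩ Viktor ∩ Mateo ∩ Esperanza: 09:15-12:35, 16:10-18:55.
Rosa ∩ Oliver ∩ Viktor ∩ Mateo ∩ Esperanza ∩ Omar: 10:40-12:35, 16:10-18:55.
Rosa ∩ Oliver ∩ Viktor ∩ Mateo ∩ Esperanza ∩ Omar ∩ Ben: 10:40-12:20, 16:10-18:05.
Those are the intersection windows.
The longest is 16:10-18:05 at 115 minutes.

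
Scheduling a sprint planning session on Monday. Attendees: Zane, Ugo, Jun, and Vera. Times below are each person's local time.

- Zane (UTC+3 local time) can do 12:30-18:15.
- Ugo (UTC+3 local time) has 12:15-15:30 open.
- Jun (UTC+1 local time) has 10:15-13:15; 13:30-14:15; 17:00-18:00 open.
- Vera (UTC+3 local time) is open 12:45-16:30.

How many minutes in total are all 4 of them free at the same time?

150

Zane in UTC: 09:30-15:15 (subtract 3h to convert from UTC+3).
Ugo in UTC: 09:15-12:30 (subtract 3h to convert from UTC+3).
Jun in UTC: 09:15-12:15, 12:30-13:15, 16:00-17:00 (subtract 1h to convert from UTC+1).
Vera in UTC: 09:45-13:30 (subtract 3h to convert from UTC+3).
Zane ∩ Ugo: 09:30-12:30.
Zane ∩ Ugo ∩ Jun: 09:30-12:15.
Zane ∩ Ugo ∩ Jun ∩ Vera: 09:45-12:15.
That's a single block of 150 minutes.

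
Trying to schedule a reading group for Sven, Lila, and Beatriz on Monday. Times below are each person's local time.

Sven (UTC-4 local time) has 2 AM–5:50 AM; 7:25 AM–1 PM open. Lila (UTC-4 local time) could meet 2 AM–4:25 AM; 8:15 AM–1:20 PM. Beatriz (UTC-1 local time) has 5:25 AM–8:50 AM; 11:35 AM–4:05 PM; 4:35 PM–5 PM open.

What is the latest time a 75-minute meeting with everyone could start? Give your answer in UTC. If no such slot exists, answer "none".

Sven in UTC: 06:00-09:50, 11:25-17:00 (add 4h to convert from UTC-4).
Lila in UTC: 06:00-08:25, 12:15-17:20 (add 4h to convert from UTC-4).
Beatriz in UTC: 06:25-09:50, 12:35-17:05, 17:35-18:00 (add 1h to convert from UTC-1).
Sven ∩ Lila: 06:00-08:25, 12:15-17:00.
Sven ∩ Lila ∩ Beatriz: 06:25-08:25, 12:35-17:00.
Those are the intersection windows.
The last common window of at least 75 minutes is 12:35-17:00; a 75-minute meeting can start as late as 15:45 and still end by 17:00.

15:45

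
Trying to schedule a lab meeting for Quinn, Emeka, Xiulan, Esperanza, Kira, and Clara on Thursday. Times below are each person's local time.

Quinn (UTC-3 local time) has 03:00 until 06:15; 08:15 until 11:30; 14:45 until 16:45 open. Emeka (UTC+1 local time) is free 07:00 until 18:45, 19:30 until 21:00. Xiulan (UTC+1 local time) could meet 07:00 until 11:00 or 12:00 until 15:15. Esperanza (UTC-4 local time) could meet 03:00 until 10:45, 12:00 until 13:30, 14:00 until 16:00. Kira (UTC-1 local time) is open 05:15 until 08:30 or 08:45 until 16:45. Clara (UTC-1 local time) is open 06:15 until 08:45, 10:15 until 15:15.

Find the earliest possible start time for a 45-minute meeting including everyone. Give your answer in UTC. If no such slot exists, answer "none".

Quinn in UTC: 06:00-09:15, 11:15-14:30, 17:45-19:45 (add 3h to convert from UTC-3).
Emeka in UTC: 06:00-17:45, 18:30-20:00 (subtract 1h to convert from UTC+1).
Xiulan in UTC: 06:00-10:00, 11:00-14:15 (subtract 1h to convert from UTC+1).
Esperanza in UTC: 07:00-14:45, 16:00-17:30, 18:00-20:00 (add 4h to convert from UTC-4).
Kira in UTC: 06:15-09:30, 09:45-17:45 (add 1h to convert from UTC-1).
Clara in UTC: 07:15-09:45, 11:15-16:15 (add 1h to convert from UTC-1).
Quinn ∩ Emeka: 06:00-09:15, 11:15-14:30, 18:30-19:45.
Quinn ∩ Emeka ∩ Xiulan: 06:00-09:15, 11:15-14:15.
Quinn ∩ Emeka ∩ Xiulan ∩ Esperanza: 07:00-09:15, 11:15-14:15.
Quinn ∩ Emeka ∩ Xiulan ∩ Esperanza ∩ Kira: 07:00-09:15, 11:15-14:15.
Quinn ∩ Emeka ∩ Xiulan ∩ Esperanza ∩ Kira ∩ Clara: 07:15-09:15, 11:15-14:15.
The first common window of at least 45 minutes is 07:15-09:15, so the earliest start is 07:15.

07:15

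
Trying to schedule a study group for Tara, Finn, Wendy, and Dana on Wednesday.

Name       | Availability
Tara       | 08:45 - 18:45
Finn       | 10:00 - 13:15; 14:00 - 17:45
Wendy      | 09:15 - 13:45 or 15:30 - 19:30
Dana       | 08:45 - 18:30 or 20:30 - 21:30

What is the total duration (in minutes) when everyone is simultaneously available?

Tara ∩ Finn: 10:00-13:15, 14:00-17:45.
Tara ∩ Finn ∩ Wendy: 10:00-13:15, 15:30-17:45.
Tara ∩ Finn ∩ Wendy ∩ Dana: 10:00-13:15, 15:30-17:45.
Those are the intersection windows.
Summing the common windows: 195 + 135 = 330 minutes.

330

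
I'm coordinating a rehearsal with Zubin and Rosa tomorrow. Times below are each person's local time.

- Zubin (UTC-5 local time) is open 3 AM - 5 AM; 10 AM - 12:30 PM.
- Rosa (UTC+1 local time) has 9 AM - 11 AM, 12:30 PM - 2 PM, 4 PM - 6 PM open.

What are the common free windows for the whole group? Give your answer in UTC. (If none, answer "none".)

08:00-10:00, 15:00-17:00

Zubin in UTC: 08:00-10:00, 15:00-17:30 (add 5h to convert from UTC-5).
Rosa in UTC: 08:00-10:00, 11:30-13:00, 15:00-17:00 (subtract 1h to convert from UTC+1).
Zubin ∩ Rosa: 08:00-10:00, 15:00-17:00.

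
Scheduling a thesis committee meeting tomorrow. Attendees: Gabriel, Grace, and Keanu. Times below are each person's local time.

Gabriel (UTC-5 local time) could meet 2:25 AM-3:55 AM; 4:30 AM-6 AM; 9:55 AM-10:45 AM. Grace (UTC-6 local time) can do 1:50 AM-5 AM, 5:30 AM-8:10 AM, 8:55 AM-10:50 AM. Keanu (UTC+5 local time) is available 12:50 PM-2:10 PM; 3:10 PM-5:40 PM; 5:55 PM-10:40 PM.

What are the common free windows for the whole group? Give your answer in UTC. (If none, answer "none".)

07:50-08:55, 10:10-11:00, 14:55-15:45

Gabriel in UTC: 07:25-08:55, 09:30-11:00, 14:55-15:45 (add 5h to convert from UTC-5).
Grace in UTC: 07:50-11:00, 11:30-14:10, 14:55-16:50 (add 6h to convert from UTC-6).
Keanu in UTC: 07:50-09:10, 10:10-12:40, 12:55-17:40 (subtract 5h to convert from UTC+5).
Gabriel ∩ Grace: 07:50-08:55, 09:30-11:00, 14:55-15:45.
Gabriel ∩ Grace ∩ Keanu: 07:50-08:55, 10:10-11:00, 14:55-15:45.
So the common availability across everyone is 07:50-08:55, 10:10-11:00, 14:55-15:45.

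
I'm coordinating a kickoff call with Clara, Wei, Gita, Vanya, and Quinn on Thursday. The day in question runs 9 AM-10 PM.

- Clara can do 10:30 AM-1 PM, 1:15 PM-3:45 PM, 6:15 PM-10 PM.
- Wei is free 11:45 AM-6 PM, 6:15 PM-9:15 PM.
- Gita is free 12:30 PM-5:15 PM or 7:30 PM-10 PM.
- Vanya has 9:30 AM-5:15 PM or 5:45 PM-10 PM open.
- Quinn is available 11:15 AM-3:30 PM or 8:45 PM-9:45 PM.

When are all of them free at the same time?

Clara ∩ Wei: 11:45-13:00, 13:15-15:45, 18:15-21:15.
Clara ∩ Wei ∩ Gita: 12:30-13:00, 13:15-15:45, 19:30-21:15.
Clara ∩ Wei ∩ Gita ∩ Vanya: 12:30-13:00, 13:15-15:45, 19:30-21:15.
Clara ∩ Wei ∩ Gita ∩ Vanya ∩ Quinn: 12:30-13:00, 13:15-15:30, 20:45-21:15.
Those are the intersection windows.

12:30-13:00, 13:15-15:30, 20:45-21:15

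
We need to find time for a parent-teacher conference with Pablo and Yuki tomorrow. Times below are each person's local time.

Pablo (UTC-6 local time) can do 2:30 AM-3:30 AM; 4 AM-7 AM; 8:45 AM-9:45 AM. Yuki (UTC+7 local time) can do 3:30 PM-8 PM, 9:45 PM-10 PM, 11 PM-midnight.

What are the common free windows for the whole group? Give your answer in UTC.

Pablo in UTC: 08:30-09:30, 10:00-13:00, 14:45-15:45 (add 6h to convert from UTC-6).
Yuki in UTC: 08:30-13:00, 14:45-15:00, 16:00-17:00 (subtract 7h to convert from UTC+7).
Pablo ∩ Yuki: 08:30-09:30, 10:00-13:00, 14:45-15:00.
Those are the intersection windows.

08:30-09:30, 10:00-13:00, 14:45-15:00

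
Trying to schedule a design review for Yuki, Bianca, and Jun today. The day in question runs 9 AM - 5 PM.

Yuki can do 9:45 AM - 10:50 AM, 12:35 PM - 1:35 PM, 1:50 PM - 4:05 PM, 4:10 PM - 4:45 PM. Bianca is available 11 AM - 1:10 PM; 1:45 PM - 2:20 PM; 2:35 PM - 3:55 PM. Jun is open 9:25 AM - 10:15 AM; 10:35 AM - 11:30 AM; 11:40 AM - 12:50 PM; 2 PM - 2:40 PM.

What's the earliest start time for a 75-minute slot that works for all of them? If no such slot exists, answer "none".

Yuki ∩ Bianca: 12:35-13:10, 13:50-14:20, 14:35-15:55.
Yuki ∩ Bianca ∩ Jun: 12:35-12:50, 14:00-14:20, 14:35-14:40.
No common window is at least 75 minutes long.

none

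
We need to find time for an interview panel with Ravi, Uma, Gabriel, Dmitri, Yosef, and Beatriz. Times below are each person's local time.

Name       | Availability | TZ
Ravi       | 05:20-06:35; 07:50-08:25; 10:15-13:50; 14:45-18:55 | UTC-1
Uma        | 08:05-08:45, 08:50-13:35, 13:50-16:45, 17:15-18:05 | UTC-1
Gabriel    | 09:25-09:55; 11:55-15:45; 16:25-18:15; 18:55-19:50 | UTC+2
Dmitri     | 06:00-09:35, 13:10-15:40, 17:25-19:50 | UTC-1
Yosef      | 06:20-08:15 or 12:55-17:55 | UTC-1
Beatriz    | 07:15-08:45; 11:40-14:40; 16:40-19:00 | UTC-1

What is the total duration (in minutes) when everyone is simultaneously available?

Ravi in UTC: 06:20-07:35, 08:50-09:25, 11:15-14:50, 15:45-19:55 (add 1h to convert from UTC-1).
Uma in UTC: 09:05-09:45, 09:50-14:35, 14:50-17:45, 18:15-19:05 (add 1h to convert from UTC-1).
Gabriel in UTC: 07:25-07:55, 09:55-13:45, 14:25-16:15, 16:55-17:50 (subtract 2h to convert from UTC+2).
Dmitri in UTC: 07:00-10:35, 14:10-16:40, 18:25-20:50 (add 1h to convert from UTC-1).
Yosef in UTC: 07:20-09:15, 13:55-18:55 (add 1h to convert from UTC-1).
Beatriz in UTC: 08:15-09:45, 12:40-15:40, 17:40-20:00 (add 1h to convert from UTC-1).
Ravi ∩ Uma: 09:05-09:25, 11:15-14:35, 15:45-17:45, 18:15-19:05.
Ravi ∩ Uma ∩ Gabriel: 11:15-13:45, 14:25-14:35, 15:45-16:15, 16:55-17:45.
Ravi ∩ Uma ∩ Gabriel ∩ Dmitri: 14:25-14:35, 15:45-16:15.
Ravi ∩ Uma ∩ Gabriel ∩ Dmitri ∩ Yosef: 14:25-14:35, 15:45-16:15.
Ravi ∩ Uma ∩ Gabriel ∩ Dmitri ∩ Yosef ∩ Beatriz: 14:25-14:35.
That's a single block of 10 minutes.

10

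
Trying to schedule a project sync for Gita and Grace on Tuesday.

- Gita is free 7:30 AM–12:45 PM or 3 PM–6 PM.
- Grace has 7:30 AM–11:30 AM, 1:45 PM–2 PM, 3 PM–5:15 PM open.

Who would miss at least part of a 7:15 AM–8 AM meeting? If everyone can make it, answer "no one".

Gita: not fully free for 07:15-08:00. Grace: not fully free for 07:15-08:00.

Gita, Grace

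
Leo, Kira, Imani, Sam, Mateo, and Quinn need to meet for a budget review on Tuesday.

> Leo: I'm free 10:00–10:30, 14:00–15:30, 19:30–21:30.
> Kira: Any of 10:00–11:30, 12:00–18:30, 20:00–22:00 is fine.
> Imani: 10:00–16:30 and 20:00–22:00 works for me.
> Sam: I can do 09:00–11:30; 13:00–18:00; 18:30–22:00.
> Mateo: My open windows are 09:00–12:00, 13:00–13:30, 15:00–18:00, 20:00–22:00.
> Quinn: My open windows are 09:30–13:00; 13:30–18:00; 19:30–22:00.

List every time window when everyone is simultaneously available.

Leo ∩ Kira: 10:00-10:30, 14:00-15:30, 20:00-21:30.
Leo ∩ Kira ∩ Imani: 10:00-10:30, 14:00-15:30, 20:00-21:30.
Leo ∩ Kira ∩ Imani ∩ Sam: 10:00-10:30, 14:00-15:30, 20:00-21:30.
Leo ∩ Kira ∩ Imani ∩ Sam ∩ Mateo: 10:00-10:30, 15:00-15:30, 20:00-21:30.
Leo ∩ Kira ∩ Imani ∩ Sam ∩ Mateo ∩ Quinn: 10:00-10:30, 15:00-15:30, 20:00-21:30.
Those are the intersection windows.

10:00-10:30, 15:00-15:30, 20:00-21:30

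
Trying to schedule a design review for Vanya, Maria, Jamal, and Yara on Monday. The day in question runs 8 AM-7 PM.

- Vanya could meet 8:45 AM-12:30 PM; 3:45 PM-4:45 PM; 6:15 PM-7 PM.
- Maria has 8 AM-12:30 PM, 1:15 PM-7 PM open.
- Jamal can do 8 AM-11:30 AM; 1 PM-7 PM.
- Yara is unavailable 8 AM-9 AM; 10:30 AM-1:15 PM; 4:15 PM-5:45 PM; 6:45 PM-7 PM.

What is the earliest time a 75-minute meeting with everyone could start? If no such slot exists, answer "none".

09:00

Vanya free: 08:45-12:30, 15:45-16:45, 18:15-19:00.
Maria free: 08:00-12:30, 13:15-19:00.
Jamal free: 08:00-11:30, 13:00-19:00.
Yara free: 09:00-10:30, 13:15-16:15, 17:45-18:45 (invert busy blocks within the working day).
Vanya ∩ Maria: 08:45-12:30, 15:45-16:45, 18:15-19:00.
Vanya ∩ Maria ∩ Jamal: 08:45-11:30, 15:45-16:45, 18:15-19:00.
Vanya ∩ Maria ∩ Jamal ∩ Yara: 09:00-10:30, 15:45-16:15, 18:15-18:45.
The first common window of at least 75 minutes is 09:00-10:30, so the earliest start is 09:00.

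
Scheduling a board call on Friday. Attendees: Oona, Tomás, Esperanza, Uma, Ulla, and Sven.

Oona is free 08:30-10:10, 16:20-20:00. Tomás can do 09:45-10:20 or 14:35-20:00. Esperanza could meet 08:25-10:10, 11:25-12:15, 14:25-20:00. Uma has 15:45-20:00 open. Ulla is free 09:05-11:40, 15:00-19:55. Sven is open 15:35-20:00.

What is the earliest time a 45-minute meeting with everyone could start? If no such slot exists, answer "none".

Oona ∩ Tomás: 09:45-10:10, 16:20-20:00.
Oona ∩ Tomás ∩ Esperanza: 09:45-10:10, 16:20-20:00.
Oona ∩ Tomás ∩ Esperanza ∩ Uma: 16:20-20:00.
Oona ∩ Tomás ∩ Esperanza ∩ Uma ∩ Ulla: 16:20-19:55.
Oona ∩ Tomás ∩ Esperanza ∩ Uma ∩ Ulla ∩ Sven: 16:20-19:55.
Those are the intersection windows.
The first common window of at least 45 minutes is 16:20-19:55, so the earliest start is 16:20.

16:20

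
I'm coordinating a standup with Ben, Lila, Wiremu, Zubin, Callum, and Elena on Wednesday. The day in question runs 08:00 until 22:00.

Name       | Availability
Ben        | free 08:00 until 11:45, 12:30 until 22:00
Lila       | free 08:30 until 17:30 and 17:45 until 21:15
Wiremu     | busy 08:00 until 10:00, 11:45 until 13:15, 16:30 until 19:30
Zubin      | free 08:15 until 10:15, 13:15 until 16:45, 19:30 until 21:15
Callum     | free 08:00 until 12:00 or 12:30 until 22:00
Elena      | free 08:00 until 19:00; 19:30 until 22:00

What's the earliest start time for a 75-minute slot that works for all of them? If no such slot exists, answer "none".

13:15

Ben free: 08:00-11:45, 12:30-22:00.
Lila free: 08:30-17:30, 17:45-21:15.
Wiremu free: 10:00-11:45, 13:15-16:30, 19:30-22:00 (invert busy blocks within the working day).
Zubin free: 08:15-10:15, 13:15-16:45, 19:30-21:15.
Callum free: 08:00-12:00, 12:30-22:00.
Elena free: 08:00-19:00, 19:30-22:00.
Ben ∩ Lila: 08:30-11:45, 12:30-17:30, 17:45-21:15.
Ben ∩ Lila ∩ Wiremu: 10:00-11:45, 13:15-16:30, 19:30-21:15.
Ben ∩ Lila ∩ Wiremu ∩ Zubin: 10:00-10:15, 13:15-16:30, 19:30-21:15.
Ben ∩ Lila ∩ Wiremu ∩ Zubin ∩ Callum: 10:00-10:15, 13:15-16:30, 19:30-21:15.
Ben ∩ Lila ∩ Wiremu ∩ Zubin ∩ Callum ∩ Elena: 10:00-10:15, 13:15-16:30, 19:30-21:15.
The first common window of at least 75 minutes is 13:15-16:30, so the earliest start is 13:15.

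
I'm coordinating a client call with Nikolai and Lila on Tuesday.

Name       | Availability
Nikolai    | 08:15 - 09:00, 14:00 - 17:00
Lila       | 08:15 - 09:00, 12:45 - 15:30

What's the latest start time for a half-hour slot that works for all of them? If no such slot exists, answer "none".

Nikolai ∩ Lila: 08:15-09:00, 14:00-15:30.
The last common window of at least 30 minutes is 14:00-15:30; a 30-minute meeting can start as late as 15:00 and still end by 15:30.

15:00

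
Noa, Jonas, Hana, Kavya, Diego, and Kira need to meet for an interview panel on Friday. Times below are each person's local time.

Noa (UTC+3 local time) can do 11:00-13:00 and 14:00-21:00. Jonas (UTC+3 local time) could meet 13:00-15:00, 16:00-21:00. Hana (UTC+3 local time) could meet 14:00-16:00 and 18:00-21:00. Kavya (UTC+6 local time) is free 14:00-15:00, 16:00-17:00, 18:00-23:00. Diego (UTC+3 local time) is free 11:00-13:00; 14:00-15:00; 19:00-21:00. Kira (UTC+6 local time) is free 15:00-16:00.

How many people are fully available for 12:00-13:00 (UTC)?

3

Noa in UTC: 08:00-10:00, 11:00-18:00 (subtract 3h to convert from UTC+3).
Jonas in UTC: 10:00-12:00, 13:00-18:00 (subtract 3h to convert from UTC+3).
Hana in UTC: 11:00-13:00, 15:00-18:00 (subtract 3h to convert from UTC+3).
Kavya in UTC: 08:00-09:00, 10:00-11:00, 12:00-17:00 (subtract 6h to convert from UTC+6).
Diego in UTC: 08:00-10:00, 11:00-12:00, 16:00-18:00 (subtract 3h to convert from UTC+3).
Kira in UTC: 09:00-10:00 (subtract 6h to convert from UTC+6).
Noa, Hana, and Kavya can make the full 12:00-13:00 slot — that's 3.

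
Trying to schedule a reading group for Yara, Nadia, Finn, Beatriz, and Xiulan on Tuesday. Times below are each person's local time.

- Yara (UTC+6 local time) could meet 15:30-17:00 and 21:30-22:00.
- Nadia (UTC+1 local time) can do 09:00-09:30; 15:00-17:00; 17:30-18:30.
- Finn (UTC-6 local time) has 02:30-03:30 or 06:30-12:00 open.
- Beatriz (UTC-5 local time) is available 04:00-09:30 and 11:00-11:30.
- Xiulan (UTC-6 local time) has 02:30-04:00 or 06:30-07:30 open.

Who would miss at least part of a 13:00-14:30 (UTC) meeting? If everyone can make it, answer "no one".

Yara in UTC: 09:30-11:00, 15:30-16:00 (subtract 6h to convert from UTC+6).
Nadia in UTC: 08:00-08:30, 14:00-16:00, 16:30-17:30 (subtract 1h to convert from UTC+1).
Finn in UTC: 08:30-09:30, 12:30-18:00 (add 6h to convert from UTC-6).
Beatriz in UTC: 09:00-14:30, 16:00-16:30 (add 5h to convert from UTC-5).
Xiulan in UTC: 08:30-10:00, 12:30-13:30 (add 6h to convert from UTC-6).
Yara: not fully free for 13:00-14:30. Nadia: not fully free for 13:00-14:30. Finn: free for 13:00-14:30. Beatriz: free for 13:00-14:30. Xiulan: not fully free for 13:00-14:30.

Nadia, Xiulan, Yara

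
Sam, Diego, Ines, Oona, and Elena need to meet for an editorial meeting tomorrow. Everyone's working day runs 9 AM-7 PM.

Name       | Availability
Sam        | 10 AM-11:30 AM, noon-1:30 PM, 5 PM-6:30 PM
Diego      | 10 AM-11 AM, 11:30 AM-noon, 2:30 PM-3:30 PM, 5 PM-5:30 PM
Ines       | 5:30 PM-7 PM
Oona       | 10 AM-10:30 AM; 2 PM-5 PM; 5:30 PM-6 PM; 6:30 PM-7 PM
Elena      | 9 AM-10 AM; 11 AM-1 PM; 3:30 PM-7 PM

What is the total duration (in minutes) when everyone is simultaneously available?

Sam ∩ Diego: 10:00-11:00, 17:00-17:30.
Sam ∩ Diego ∩ Ines: ∅.
Sam ∩ Diego ∩ Ines ∩ Oona: ∅.
Sam ∩ Diego ∩ Ines ∩ Oona ∩ Elena: ∅.
There is no time when everyone is free.
There is no common window, so the total is 0 minutes.

0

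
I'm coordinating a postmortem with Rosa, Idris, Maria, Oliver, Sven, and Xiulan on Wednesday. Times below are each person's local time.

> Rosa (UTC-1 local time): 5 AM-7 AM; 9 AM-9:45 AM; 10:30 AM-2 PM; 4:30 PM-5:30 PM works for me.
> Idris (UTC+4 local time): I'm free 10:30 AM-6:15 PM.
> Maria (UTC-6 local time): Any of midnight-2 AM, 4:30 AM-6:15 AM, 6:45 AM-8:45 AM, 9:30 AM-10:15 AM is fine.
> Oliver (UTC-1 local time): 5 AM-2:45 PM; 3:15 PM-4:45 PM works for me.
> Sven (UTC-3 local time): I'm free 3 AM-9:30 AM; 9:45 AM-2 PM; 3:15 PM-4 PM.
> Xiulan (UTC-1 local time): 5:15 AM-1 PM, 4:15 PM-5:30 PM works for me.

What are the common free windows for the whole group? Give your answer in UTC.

06:30-08:00, 10:30-10:45, 11:30-12:15, 12:45-14:00

Rosa in UTC: 06:00-08:00, 10:00-10:45, 11:30-15:00, 17:30-18:30 (add 1h to convert from UTC-1).
Idris in UTC: 06:30-14:15 (subtract 4h to convert from UTC+4).
Maria in UTC: 06:00-08:00, 10:30-12:15, 12:45-14:45, 15:30-16:15 (add 6h to convert from UTC-6).
Oliver in UTC: 06:00-15:45, 16:15-17:45 (add 1h to convert from UTC-1).
Sven in UTC: 06:00-12:30, 12:45-17:00, 18:15-19:00 (add 3h to convert from UTC-3).
Xiulan in UTC: 06:15-14:00, 17:15-18:30 (add 1h to convert from UTC-1).
Rosa ∩ Idris: 06:30-08:00, 10:00-10:45, 11:30-14:15.
Rosa ∩ Idris ∩ Maria: 06:30-08:00, 10:30-10:45, 11:30-12:15, 12:45-14:15.
Rosa ∩ Idris ∩ Maria ∩ Oliver: 06:30-08:00, 10:30-10:45, 11:30-12:15, 12:45-14:15.
Rosa ∩ Idris ∩ Maria ∩ Oliver ∩ Sven: 06:30-08:00, 10:30-10:45, 11:30-12:15, 12:45-14:15.
Rosa ∩ Idris ∩ Maria ∩ Oliver ∩ Sven ∩ Xiulan: 06:30-08:00, 10:30-10:45, 11:30-12:15, 12:45-14:00.
So the common availability across everyone is 06:30-08:00, 10:30-10:45, 11:30-12:15, 12:45-14:00.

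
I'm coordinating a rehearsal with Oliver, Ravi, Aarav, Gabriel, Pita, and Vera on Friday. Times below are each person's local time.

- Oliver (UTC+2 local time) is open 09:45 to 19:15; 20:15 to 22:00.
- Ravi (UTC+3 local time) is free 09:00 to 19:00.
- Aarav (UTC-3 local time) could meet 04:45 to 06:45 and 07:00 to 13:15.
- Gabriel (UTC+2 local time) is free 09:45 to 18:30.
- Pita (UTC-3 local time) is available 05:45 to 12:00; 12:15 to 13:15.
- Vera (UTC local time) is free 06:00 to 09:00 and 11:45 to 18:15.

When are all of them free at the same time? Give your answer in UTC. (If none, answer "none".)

08:45-09:00, 11:45-15:00, 15:15-16:00

Oliver in UTC: 07:45-17:15, 18:15-20:00 (subtract 2h to convert from UTC+2).
Ravi in UTC: 06:00-16:00 (subtract 3h to convert from UTC+3).
Aarav in UTC: 07:45-09:45, 10:00-16:15 (add 3h to convert from UTC-3).
Gabriel in UTC: 07:45-16:30 (subtract 2h to convert from UTC+2).
Pita in UTC: 08:45-15:00, 15:15-16:15 (add 3h to convert from UTC-3).
Vera in UTC: 06:00-09:00, 11:45-18:15.
Oliver ∩ Ravi: 07:45-16:00.
Oliver ∩ Ravi ∩ Aarav: 07:45-09:45, 10:00-16:00.
Oliver ∩ Ravi ∩ Aarav ∩ Gabriel: 07:45-09:45, 10:00-16:00.
Oliver ∩ Ravi ∩ Aarav ∩ Gabriel ∩ Pita: 08:45-09:45, 10:00-15:00, 15:15-16:00.
Oliver ∩ Ravi ∩ Aarav ∩ Gabriel ∩ Pita ∩ Vera: 08:45-09:00, 11:45-15:00, 15:15-16:00.
Those are the intersection windows.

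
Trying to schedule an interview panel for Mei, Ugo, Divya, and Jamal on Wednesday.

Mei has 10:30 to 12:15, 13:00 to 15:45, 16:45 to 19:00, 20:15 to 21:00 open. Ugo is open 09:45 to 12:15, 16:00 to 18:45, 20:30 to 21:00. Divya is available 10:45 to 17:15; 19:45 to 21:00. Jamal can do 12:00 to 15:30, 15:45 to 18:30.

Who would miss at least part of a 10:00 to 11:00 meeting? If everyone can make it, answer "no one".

Divya, Jamal, Mei

Mei: not fully free for 10:00-11:00. Ugo: free for 10:00-11:00. Divya: not fully free for 10:00-11:00. Jamal: not fully free for 10:00-11:00.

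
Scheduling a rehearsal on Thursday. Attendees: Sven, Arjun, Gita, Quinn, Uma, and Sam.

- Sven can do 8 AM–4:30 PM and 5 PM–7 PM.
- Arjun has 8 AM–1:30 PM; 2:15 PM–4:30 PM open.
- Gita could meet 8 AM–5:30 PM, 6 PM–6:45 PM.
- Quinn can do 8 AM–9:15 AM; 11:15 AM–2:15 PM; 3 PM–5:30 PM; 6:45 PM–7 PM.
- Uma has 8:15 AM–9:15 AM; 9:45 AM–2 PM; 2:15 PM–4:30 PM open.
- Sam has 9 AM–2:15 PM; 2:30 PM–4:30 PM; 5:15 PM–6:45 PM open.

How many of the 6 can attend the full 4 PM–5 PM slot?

Gita and Quinn can make the full 16:00-17:00 slot — that's 2.

2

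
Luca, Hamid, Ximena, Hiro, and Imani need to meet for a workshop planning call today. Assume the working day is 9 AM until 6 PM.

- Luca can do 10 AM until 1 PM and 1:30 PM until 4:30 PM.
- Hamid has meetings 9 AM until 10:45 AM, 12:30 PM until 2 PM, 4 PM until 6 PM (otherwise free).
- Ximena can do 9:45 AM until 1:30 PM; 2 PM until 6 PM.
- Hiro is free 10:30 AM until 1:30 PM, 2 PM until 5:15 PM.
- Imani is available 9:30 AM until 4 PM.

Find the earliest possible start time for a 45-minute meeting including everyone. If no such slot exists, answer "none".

Luca free: 10:00-13:00, 13:30-16:30.
Hamid free: 10:45-12:30, 14:00-16:00 (invert busy blocks within the working day).
Ximena free: 09:45-13:30, 14:00-18:00.
Hiro free: 10:30-13:30, 14:00-17:15.
Imani free: 09:30-16:00.
Luca ∩ Hamid: 10:45-12:30, 14:00-16:00.
Luca ∩ Hamid ∩ Ximena: 10:45-12:30, 14:00-16:00.
Luca ∩ Hamid ∩ Ximena ∩ Hiro: 10:45-12:30, 14:00-16:00.
Luca ∩ Hamid ∩ Ximena ∩ Hiro ∩ Imani: 10:45-12:30, 14:00-16:00.
So the common availability across everyone is 10:45-12:30, 14:00-16:00.
The first common window of at least 45 minutes is 10:45-12:30, so the earliest start is 10:45.

10:45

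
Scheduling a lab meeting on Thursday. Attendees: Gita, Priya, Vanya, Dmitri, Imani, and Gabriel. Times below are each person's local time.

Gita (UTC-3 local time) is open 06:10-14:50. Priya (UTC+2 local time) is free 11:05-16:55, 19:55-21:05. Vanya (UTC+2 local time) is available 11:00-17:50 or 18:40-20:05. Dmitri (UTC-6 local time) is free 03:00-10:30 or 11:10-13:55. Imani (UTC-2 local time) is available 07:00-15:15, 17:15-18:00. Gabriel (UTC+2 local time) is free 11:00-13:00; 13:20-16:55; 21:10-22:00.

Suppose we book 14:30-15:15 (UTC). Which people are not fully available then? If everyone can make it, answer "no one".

Gabriel, Priya

Gita in UTC: 09:10-17:50 (add 3h to convert from UTC-3).
Priya in UTC: 09:05-14:55, 17:55-19:05 (subtract 2h to convert from UTC+2).
Vanya in UTC: 09:00-15:50, 16:40-18:05 (subtract 2h to convert from UTC+2).
Dmitri in UTC: 09:00-16:30, 17:10-19:55 (add 6h to convert from UTC-6).
Imani in UTC: 09:00-17:15, 19:15-20:00 (add 2h to convert from UTC-2).
Gabriel in UTC: 09:00-11:00, 11:20-14:55, 19:10-20:00 (subtract 2h to convert from UTC+2).
Gita: free for 14:30-15:15. Priya: not fully free for 14:30-15:15. Vanya: free for 14:30-15:15. Dmitri: free for 14:30-15:15. Imani: free for 14:30-15:15. Gabriel: not fully free for 14:30-15:15.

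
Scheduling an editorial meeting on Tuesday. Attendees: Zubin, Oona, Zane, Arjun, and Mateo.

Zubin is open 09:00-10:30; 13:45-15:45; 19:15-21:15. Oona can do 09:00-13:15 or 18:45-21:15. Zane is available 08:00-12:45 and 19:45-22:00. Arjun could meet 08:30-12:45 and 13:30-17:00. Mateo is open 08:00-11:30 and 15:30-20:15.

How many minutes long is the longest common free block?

Zubin ∩ Oona: 09:00-10:30, 19:15-21:15.
Zubin ∩ Oona ∩ Zane: 09:00-10:30, 19:45-21:15.
Zubin ∩ Oona ∩ Zane ∩ Arjun: 09:00-10:30.
Zubin ∩ Oona ∩ Zane ∩ Arjun ∩ Mateo: 09:00-10:30.
The longest is 09:00-10:30 at 90 minutes.

90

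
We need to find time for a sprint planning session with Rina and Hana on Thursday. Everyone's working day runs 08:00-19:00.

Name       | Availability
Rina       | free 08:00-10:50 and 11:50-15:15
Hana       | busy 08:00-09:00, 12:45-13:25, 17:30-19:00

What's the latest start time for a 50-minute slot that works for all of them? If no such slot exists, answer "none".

14:25

Rina free: 08:00-10:50, 11:50-15:15.
Hana free: 09:00-12:45, 13:25-17:30 (invert busy blocks within the working day).
Rina ∩ Hana: 09:00-10:50, 11:50-12:45, 13:25-15:15.
The last common window of at least 50 minutes is 13:25-15:15; a 50-minute meeting can start as late as 14:25 and still end by 15:15.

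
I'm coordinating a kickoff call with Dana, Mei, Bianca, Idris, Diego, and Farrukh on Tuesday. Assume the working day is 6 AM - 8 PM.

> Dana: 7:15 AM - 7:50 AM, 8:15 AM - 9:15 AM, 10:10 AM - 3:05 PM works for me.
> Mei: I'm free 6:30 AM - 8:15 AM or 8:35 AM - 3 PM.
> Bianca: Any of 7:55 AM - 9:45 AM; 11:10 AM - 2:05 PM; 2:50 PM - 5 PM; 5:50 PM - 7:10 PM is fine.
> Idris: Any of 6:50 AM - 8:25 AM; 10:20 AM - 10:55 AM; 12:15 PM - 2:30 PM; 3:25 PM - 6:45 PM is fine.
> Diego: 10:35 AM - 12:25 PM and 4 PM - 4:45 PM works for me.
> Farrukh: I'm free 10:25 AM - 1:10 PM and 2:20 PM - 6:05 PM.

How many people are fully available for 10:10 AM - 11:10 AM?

2

Dana and Mei can make the full 10:10-11:10 slot — that's 2.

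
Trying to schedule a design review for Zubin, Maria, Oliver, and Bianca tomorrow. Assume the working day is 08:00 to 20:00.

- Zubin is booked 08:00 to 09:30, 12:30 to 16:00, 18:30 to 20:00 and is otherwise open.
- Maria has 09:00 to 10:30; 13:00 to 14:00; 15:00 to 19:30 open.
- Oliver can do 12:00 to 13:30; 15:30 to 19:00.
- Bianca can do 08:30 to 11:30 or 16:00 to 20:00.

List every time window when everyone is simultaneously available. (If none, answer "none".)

16:00-18:30

Zubin free: 09:30-12:30, 16:00-18:30 (invert busy blocks within the working day).
Maria free: 09:00-10:30, 13:00-14:00, 15:00-19:30.
Oliver free: 12:00-13:30, 15:30-19:00.
Bianca free: 08:30-11:30, 16:00-20:00.
Zubin ∩ Maria: 09:30-10:30, 16:00-18:30.
Zubin ∩ Maria ∩ Oliver: 16:00-18:30.
Zubin ∩ Maria ∩ Oliver ∩ Bianca: 16:00-18:30.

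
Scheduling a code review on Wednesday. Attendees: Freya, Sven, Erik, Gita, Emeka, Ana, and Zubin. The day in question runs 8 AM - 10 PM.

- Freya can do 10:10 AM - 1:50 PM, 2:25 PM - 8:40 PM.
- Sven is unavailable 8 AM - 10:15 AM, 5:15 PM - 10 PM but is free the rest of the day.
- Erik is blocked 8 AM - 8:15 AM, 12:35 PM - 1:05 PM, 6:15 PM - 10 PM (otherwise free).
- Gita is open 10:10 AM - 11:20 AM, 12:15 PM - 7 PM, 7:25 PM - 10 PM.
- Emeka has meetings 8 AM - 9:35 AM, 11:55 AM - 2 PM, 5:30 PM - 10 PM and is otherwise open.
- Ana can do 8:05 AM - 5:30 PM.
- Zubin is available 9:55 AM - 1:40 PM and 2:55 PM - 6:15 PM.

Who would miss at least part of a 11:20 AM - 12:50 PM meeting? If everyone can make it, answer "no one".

Freya free: 10:10-13:50, 14:25-20:40.
Sven free: 10:15-17:15 (invert busy blocks within the working day).
Erik free: 08:15-12:35, 13:05-18:15 (invert busy blocks within the working day).
Gita free: 10:10-11:20, 12:15-19:00, 19:25-22:00.
Emeka free: 09:35-11:55, 14:00-17:30 (invert busy blocks within the working day).
Ana free: 08:05-17:30.
Zubin free: 09:55-13:40, 14:55-18:15.
Freya: free for 11:20-12:50. Sven: free for 11:20-12:50. Erik: not fully free for 11:20-12:50. Gita: not fully free for 11:20-12:50. Emeka: not fully free for 11:20-12:50. Ana: free for 11:20-12:50. Zubin: free for 11:20-12:50.

Emeka, Erik, Gita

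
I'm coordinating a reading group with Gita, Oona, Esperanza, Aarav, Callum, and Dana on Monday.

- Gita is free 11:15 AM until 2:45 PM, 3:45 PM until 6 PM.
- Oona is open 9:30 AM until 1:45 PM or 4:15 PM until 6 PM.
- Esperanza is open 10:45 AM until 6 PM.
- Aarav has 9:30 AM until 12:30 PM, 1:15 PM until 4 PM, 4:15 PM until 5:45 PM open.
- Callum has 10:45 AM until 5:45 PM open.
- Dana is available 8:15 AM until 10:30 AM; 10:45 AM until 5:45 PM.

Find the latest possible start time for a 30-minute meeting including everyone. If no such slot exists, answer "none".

17:15

Gita ∩ Oona: 11:15-13:45, 16:15-18:00.
Gita ∩ Oona ∩ Esperanza: 11:15-13:45, 16:15-18:00.
Gita ∩ Oona ∩ Esperanza ∩ Aarav: 11:15-12:30, 13:15-13:45, 16:15-17:45.
Gita ∩ Oona ∩ Esperanza ∩ Aarav ∩ Callum: 11:15-12:30, 13:15-13:45, 16:15-17:45.
Gita ∩ Oona ∩ Esperanza ∩ Aarav ∩ Callum ∩ Dana: 11:15-12:30, 13:15-13:45, 16:15-17:45.
The last common window of at least 30 minutes is 16:15-17:45; a 30-minute meeting can start as late as 17:15 and still end by 17:45.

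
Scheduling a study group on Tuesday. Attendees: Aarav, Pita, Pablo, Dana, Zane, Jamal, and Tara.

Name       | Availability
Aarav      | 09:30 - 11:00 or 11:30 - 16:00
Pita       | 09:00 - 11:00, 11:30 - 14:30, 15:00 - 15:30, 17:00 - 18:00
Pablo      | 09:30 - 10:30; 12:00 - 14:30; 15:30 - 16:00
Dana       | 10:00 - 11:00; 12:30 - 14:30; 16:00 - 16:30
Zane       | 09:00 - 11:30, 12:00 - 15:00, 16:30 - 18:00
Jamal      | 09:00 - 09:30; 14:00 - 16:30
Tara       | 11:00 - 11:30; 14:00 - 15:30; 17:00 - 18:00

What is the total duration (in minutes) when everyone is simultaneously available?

30

Aarav ∩ Pita: 09:30-11:00, 11:30-14:30, 15:00-15:30.
Aarav ∩ Pita ∩ Pablo: 09:30-10:30, 12:00-14:30.
Aarav ∩ Pita ∩ Pablo ∩ Dana: 10:00-10:30, 12:30-14:30.
Aarav ∩ Pita ∩ Pablo ∩ Dana ∩ Zane: 10:00-10:30, 12:30-14:30.
Aarav ∩ Pita ∩ Pablo ∩ Dana ∩ Zane ∩ Jamal: 14:00-14:30.
Aarav ∩ Pita ∩ Pablo ∩ Dana ∩ Zane ∩ Jamal ∩ Tara: 14:00-14:30.
That's a single block of 30 minutes.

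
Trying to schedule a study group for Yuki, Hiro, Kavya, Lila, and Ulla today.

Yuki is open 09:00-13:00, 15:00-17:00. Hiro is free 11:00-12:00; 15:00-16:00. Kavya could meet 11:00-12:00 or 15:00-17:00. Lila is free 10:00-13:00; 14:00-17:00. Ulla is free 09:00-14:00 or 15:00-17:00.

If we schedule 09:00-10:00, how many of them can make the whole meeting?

2

Yuki and Ulla can make the full 09:00-10:00 slot — that's 2.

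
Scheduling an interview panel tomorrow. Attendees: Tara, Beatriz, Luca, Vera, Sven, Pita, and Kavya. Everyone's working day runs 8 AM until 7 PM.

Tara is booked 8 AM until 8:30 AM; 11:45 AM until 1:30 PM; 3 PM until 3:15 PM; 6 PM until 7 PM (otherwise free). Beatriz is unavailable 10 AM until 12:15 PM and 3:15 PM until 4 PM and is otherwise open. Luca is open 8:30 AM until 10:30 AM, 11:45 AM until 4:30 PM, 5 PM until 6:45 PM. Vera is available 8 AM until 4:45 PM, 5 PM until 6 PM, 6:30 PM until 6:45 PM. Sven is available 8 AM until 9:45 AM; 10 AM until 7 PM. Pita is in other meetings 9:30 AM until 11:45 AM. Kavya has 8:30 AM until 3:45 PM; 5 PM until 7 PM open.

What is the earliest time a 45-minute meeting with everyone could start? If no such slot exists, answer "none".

08:30

Tara free: 08:30-11:45, 13:30-15:00, 15:15-18:00 (invert busy blocks within the working day).
Beatriz free: 08:00-10:00, 12:15-15:15, 16:00-19:00 (invert busy blocks within the working day).
Luca free: 08:30-10:30, 11:45-16:30, 17:00-18:45.
Vera free: 08:00-16:45, 17:00-18:00, 18:30-18:45.
Sven free: 08:00-09:45, 10:00-19:00.
Pita free: 08:00-09:30, 11:45-19:00 (invert busy blocks within the working day).
Kavya free: 08:30-15:45, 17:00-19:00.
Tara ∩ Beatriz: 08:30-10:00, 13:30-15:00, 16:00-18:00.
Tara ∩ Beatriz ∩ Luca: 08:30-10:00, 13:30-15:00, 16:00-16:30, 17:00-18:00.
Tara ∩ Beatriz ∩ Luca ∩ Vera: 08:30-10:00, 13:30-15:00, 16:00-16:30, 17:00-18:00.
Tara ∩ Beatriz ∩ Luca ∩ Vera ∩ Sven: 08:30-09:45, 13:30-15:00, 16:00-16:30, 17:00-18:00.
Tara ∩ Beatriz ∩ Luca ∩ Vera ∩ Sven ∩ Pita: 08:30-09:30, 13:30-15:00, 16:00-16:30, 17:00-18:00.
Tara ∩ Beatriz ∩ Luca ∩ Vera ∩ Sven ∩ Pita ∩ Kavya: 08:30-09:30, 13:30-15:00, 17:00-18:00.
The first common window of at least 45 minutes is 08:30-09:30, so the earliest start is 08:30.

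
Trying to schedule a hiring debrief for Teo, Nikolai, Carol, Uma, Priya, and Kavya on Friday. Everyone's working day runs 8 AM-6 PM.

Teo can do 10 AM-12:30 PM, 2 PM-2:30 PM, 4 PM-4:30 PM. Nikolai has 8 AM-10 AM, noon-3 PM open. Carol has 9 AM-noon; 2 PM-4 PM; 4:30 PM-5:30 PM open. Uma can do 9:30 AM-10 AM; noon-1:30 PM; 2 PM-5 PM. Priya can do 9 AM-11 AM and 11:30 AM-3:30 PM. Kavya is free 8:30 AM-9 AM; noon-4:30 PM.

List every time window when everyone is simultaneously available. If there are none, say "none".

14:00-14:30

Teo ∩ Nikolai: 12:00-12:30, 14:00-14:30.
Teo ∩ Nikolai ∩ Carol: 14:00-14:30.
Teo ∩ Nikolai ∩ Carol ∩ Uma: 14:00-14:30.
Teo ∩ Nikolai ∩ Carol ∩ Uma ∩ Priya: 14:00-14:30.
Teo ∩ Nikolai ∩ Carol ∩ Uma ∩ Priya ∩ Kavya: 14:00-14:30.
So the common availability across everyone is 14:00-14:30.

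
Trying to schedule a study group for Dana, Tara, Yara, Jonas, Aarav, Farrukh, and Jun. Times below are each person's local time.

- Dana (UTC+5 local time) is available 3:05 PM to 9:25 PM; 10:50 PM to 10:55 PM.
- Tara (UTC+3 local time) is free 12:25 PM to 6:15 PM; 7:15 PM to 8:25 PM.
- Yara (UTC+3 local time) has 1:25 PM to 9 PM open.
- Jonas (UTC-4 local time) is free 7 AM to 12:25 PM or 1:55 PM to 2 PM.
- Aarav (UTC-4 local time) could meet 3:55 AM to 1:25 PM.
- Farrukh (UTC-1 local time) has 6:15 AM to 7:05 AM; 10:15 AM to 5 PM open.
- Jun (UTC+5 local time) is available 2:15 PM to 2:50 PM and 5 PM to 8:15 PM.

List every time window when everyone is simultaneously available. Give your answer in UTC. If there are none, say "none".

Dana in UTC: 10:05-16:25, 17:50-17:55 (subtract 5h to convert from UTC+5).
Tara in UTC: 09:25-15:15, 16:15-17:25 (subtract 3h to convert from UTC+3).
Yara in UTC: 10:25-18:00 (subtract 3h to convert from UTC+3).
Jonas in UTC: 11:00-16:25, 17:55-18:00 (add 4h to convert from UTC-4).
Aarav in UTC: 07:55-17:25 (add 4h to convert from UTC-4).
Farrukh in UTC: 07:15-08:05, 11:15-18:00 (add 1h to convert from UTC-1).
Jun in UTC: 09:15-09:50, 12:00-15:15 (subtract 5h to convert from UTC+5).
Dana ∩ Tara: 10:05-15:15, 16:15-16:25.
Dana ∩ Tara ∩ Yara: 10:25-15:15, 16:15-16:25.
Dana ∩ Tara ∩ Yara ∩ Jonas: 11:00-15:15, 16:15-16:25.
Dana ∩ Tara ∩ Yara ∩ Jonas ∩ Aarav: 11:00-15:15, 16:15-16:25.
Dana ∩ Tara ∩ Yara ∩ Jonas ∩ Aarav ∩ Farrukh: 11:15-15:15, 16:15-16:25.
Dana ∩ Tara ∩ Yara ∩ Jonas ∩ Aarav ∩ Farrukh ∩ Jun: 12:00-15:15.
Those are the intersection windows.

12:00-15:15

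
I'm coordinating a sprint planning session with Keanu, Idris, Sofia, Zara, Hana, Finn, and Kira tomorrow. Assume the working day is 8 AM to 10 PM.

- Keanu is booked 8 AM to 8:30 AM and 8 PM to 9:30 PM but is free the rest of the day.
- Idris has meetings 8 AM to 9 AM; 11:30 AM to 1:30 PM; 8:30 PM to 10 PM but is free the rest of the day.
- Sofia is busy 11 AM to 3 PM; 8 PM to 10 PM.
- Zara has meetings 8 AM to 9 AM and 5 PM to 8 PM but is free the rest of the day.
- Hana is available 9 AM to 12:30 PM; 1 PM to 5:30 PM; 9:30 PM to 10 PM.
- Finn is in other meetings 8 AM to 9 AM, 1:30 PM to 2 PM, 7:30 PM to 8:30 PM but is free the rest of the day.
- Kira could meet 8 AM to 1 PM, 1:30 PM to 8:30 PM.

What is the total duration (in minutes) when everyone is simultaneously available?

Keanu free: 08:30-20:00, 21:30-22:00 (invert busy blocks within the working day).
Idris free: 09:00-11:30, 13:30-20:30 (invert busy blocks within the working day).
Sofia free: 08:00-11:00, 15:00-20:00 (invert busy blocks within the working day).
Zara free: 09:00-17:00, 20:00-22:00 (invert busy blocks within the working day).
Hana free: 09:00-12:30, 13:00-17:30, 21:30-22:00.
Finn free: 09:00-13:30, 14:00-19:30, 20:30-22:00 (invert busy blocks within the working day).
Kira free: 08:00-13:00, 13:30-20:30.
Keanu ∩ Idris: 09:00-11:30, 13:30-20:00.
Keanu ∩ Idris ∩ Sofia: 09:00-11:00, 15:00-20:00.
Keanu ∩ Idris ∩ Sofia ∩ Zara: 09:00-11:00, 15:00-17:00.
Keanu ∩ Idris ∩ Sofia ∩ Zara ∩ Hana: 09:00-11:00, 15:00-17:00.
Keanu ∩ Idris ∩ Sofia ∩ Zara ∩ Hana ∩ Finn: 09:00-11:00, 15:00-17:00.
Keanu ∩ Idris ∩ Sofia ∩ Zara ∩ Hana ∩ Finn ∩ Kira: 09:00-11:00, 15:00-17:00.
Those are the intersection windows.
Summing the common windows: 120 + 120 = 240 minutes.

240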